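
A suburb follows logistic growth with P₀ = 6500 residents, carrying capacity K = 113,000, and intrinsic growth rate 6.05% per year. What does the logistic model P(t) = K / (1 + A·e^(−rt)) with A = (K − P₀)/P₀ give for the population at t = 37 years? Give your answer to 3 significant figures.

A = (113000 − 6500)/6500 = 16.38462
P(37) = 113000 / (1 + 16.38462·e^(−0.0605·37)) = 113000 / (1 + 16.38462·0.106618)
= 113000 / 2.7469 ≈ 41137.28

≈ 41,100 residents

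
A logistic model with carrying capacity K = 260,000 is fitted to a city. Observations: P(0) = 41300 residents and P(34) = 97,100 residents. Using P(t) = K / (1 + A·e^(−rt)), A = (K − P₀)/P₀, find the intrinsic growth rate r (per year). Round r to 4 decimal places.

A = (260000 − 41300)/41300 = 5.2954
97100 = 260000/(1 + 5.2954·e^(−r·34)) → e^(−34r) = (2.67765 − 1)/5.2954 = 0.316813
r = −ln(0.316813)/34 = 1.14944/34

r ≈ 0.0338 per year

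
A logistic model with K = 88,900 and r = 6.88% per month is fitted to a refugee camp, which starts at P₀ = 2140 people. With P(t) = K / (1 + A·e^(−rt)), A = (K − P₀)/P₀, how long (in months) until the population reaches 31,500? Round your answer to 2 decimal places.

A = (88900 − 2140)/2140 = 40.54206
31500 = 88900/(1 + 40.54206·e^(−0.0688t)) → 1 + 40.54206·e^(−0.0688t) = 2.82222
e^(−0.0688t) = 0.044946 → t = ln(22.24869)/0.0688 = 3.10228/0.0688

t ≈ 45.09 months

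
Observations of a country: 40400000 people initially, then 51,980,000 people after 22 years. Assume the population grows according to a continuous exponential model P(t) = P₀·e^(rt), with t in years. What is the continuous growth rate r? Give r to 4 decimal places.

51980000 = 40400000 · e^(r·22)
e^(22r) = 51980000/40400000 = 1.28663
r = ln(1.28663) / 22 = 0.25203 / 22

r ≈ 0.0115 per year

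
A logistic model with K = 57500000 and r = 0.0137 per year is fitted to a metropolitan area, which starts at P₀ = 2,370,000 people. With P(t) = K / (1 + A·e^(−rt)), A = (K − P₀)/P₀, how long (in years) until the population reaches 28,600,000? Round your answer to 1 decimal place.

t ≈ 228.9 years

A = (57500000 − 2370000)/2370000 = 23.2616
28600000 = 57500000/(1 + 23.2616·e^(−0.0137t)) → 1 + 23.2616·e^(−0.0137t) = 2.01049
e^(−0.0137t) = 0.04344 → t = ln(23.02013)/0.0137 = 3.13637/0.0137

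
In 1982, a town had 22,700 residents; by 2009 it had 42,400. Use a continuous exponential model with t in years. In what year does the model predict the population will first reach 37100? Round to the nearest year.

year 2003

r = ln(42400/22700) / 27 = 0.62478/27 ≈ 0.02314 per year
t = ln(37100/22700) / r = 0.49125/0.02314 ≈ 21.23 years after 1982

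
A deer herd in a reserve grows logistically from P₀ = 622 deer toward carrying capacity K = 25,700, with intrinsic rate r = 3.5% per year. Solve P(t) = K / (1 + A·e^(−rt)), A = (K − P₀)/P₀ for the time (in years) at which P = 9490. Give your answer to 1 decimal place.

t ≈ 90.3 years

A = (25700 − 622)/622 = 40.31833
9490 = 25700/(1 + 40.31833·e^(−0.035t)) → 1 + 40.31833·e^(−0.035t) = 2.70811
e^(−0.035t) = 0.042366 → t = ln(23.60401)/0.035 = 3.16142/0.035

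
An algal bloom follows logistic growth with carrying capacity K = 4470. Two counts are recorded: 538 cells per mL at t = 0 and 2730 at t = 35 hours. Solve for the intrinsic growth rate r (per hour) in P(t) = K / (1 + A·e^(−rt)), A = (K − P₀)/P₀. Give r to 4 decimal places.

A = (4470 − 538)/538 = 7.30855
2730 = 4470/(1 + 7.30855·e^(−r·35)) → e^(−35r) = (1.63736 − 1)/7.30855 = 0.087208
r = −ln(0.087208)/35 = 2.43946/35

r ≈ 0.0697 per hour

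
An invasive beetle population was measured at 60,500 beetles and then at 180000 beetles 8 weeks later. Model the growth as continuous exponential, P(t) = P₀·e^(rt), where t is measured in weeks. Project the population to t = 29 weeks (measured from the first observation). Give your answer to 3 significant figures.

≈ 3,150,000 beetles

r = ln(180000/60500) / 8 ≈ 0.136289 per week
P(29) = 60500 · e^(0.136289·29) = 60500 · 52.05945 ≈ 3149596.89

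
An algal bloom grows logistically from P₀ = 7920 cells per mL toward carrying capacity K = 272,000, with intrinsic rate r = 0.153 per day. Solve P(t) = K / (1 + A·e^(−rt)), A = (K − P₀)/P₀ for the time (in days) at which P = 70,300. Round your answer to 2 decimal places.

A = (272000 − 7920)/7920 = 33.34343
70300 = 272000/(1 + 33.34343·e^(−0.153t)) → 1 + 33.34343·e^(−0.153t) = 3.86913
e^(−0.153t) = 0.086048 → t = ln(11.62143)/0.153 = 2.45285/0.153

t ≈ 16.03 days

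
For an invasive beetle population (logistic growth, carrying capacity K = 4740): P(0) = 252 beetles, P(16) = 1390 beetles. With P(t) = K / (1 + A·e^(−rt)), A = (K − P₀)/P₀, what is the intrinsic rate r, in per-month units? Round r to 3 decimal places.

A = (4740 − 252)/252 = 17.80952
1390 = 4740/(1 + 17.80952·e^(−r·16)) → e^(−16r) = (3.41007 − 1)/17.80952 = 0.135325
r = −ln(0.135325)/16 = 2.00008/16

r ≈ 0.125 per month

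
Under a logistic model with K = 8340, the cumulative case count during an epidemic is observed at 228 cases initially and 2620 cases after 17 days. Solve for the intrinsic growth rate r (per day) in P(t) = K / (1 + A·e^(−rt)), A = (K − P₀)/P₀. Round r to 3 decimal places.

r ≈ 0.164 per day

A = (8340 − 228)/228 = 35.57895
2620 = 8340/(1 + 35.57895·e^(−r·17)) → e^(−17r) = (3.18321 − 1)/35.57895 = 0.061362
r = −ln(0.061362)/17 = 2.79096/17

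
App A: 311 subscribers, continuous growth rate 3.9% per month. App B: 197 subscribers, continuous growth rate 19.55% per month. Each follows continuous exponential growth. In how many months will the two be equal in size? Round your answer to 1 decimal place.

t ≈ 2.9 months

311·e^(0.039t) = 197·e^(0.1955t)
311/197 = e^((0.1955 − 0.039)t) → ln(1.57868) = 0.1565·t
t = 0.45659 / 0.1565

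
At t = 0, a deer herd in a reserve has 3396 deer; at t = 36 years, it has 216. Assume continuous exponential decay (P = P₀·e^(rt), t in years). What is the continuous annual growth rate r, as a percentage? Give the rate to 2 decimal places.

r ≈ -7.65% per year

216 = 3396 · e^(r·36)
e^(36r) = 216/3396 = 0.0636
r = ln(0.0636) / 36 = -2.75508 / 36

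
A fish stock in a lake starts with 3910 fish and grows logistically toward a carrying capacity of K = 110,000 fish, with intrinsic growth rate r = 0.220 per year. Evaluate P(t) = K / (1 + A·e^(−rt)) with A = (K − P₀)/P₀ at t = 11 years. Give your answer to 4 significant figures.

A = (110000 − 3910)/3910 = 27.13299
P(11) = 110000 / (1 + 27.13299·e^(−0.22·11)) = 110000 / (1 + 27.13299·0.088922)
= 110000 / 3.41271 ≈ 32232.45

≈ 32,230 fish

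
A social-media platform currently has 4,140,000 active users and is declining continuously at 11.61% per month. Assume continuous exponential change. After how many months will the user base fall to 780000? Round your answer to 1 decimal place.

780000 = 4140000 · e^(-0.1161·t)
t = ln(780000/4140000) / -0.1161 = ln(0.18841) / -0.1161 = -1.66916 / -0.1161

t ≈ 14.4 months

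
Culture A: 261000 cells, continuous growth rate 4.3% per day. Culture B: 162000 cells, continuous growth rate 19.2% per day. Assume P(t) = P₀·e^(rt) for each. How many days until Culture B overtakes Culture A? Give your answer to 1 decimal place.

261000·e^(0.043t) = 162000·e^(0.192t)
261000/162000 = e^((0.192 − 0.043)t) → ln(1.61111) = 0.149·t
t = 0.47692 / 0.149

t ≈ 3.2 days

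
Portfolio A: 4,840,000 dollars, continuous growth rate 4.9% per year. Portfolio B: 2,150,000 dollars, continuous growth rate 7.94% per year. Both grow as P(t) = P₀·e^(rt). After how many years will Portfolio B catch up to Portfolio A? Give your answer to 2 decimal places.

t ≈ 26.69 years

4840000·e^(0.049t) = 2150000·e^(0.0794t)
4840000/2150000 = e^((0.0794 − 0.049)t) → ln(2.25116) = 0.0304·t
t = 0.81145 / 0.0304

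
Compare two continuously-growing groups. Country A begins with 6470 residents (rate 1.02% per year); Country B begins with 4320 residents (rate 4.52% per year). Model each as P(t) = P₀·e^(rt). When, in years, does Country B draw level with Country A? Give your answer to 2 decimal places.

t ≈ 11.54 years

6470·e^(0.0102t) = 4320·e^(0.0452t)
6470/4320 = e^((0.0452 − 0.0102)t) → ln(1.49769) = 0.035·t
t = 0.40392 / 0.035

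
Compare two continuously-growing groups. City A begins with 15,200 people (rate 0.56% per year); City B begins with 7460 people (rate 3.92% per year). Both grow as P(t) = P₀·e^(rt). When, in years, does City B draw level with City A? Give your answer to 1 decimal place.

15200·e^(0.0056t) = 7460·e^(0.0392t)
15200/7460 = e^((0.0392 − 0.0056)t) → ln(2.03753) = 0.0336·t
t = 0.71174 / 0.0336

t ≈ 21.2 years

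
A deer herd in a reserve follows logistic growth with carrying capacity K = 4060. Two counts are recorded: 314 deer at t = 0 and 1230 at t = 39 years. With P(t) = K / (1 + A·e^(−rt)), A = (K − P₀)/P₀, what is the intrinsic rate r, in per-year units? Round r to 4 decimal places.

r ≈ 0.0422 per year

A = (4060 − 314)/314 = 11.92994
1230 = 4060/(1 + 11.92994·e^(−r·39)) → e^(−39r) = (3.30081 − 1)/11.92994 = 0.19286
r = −ln(0.19286)/39 = 1.64579/39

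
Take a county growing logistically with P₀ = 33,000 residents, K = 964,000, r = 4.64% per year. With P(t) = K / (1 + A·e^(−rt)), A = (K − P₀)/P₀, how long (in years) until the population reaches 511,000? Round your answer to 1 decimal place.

t ≈ 74.6 years

A = (964000 − 33000)/33000 = 28.21212
511000 = 964000/(1 + 28.21212·e^(−0.0464t)) → 1 + 28.21212·e^(−0.0464t) = 1.8865
e^(−0.0464t) = 0.031423 → t = ln(31.82427)/0.0464 = 3.46023/0.0464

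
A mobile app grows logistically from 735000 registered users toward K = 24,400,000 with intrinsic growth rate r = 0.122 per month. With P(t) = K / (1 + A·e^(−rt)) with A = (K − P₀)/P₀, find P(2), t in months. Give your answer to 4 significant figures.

A = (24400000 − 735000)/735000 = 32.19728
P(2) = 24400000 / (1 + 32.19728·e^(−0.122·2)) = 24400000 / (1 + 32.19728·0.783488)
= 24400000 / 26.22617 ≈ 930368.41

≈ 930,400 registered users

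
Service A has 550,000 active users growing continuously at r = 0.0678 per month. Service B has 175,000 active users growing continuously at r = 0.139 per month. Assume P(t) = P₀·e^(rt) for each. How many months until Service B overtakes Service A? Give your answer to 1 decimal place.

550000·e^(0.0678t) = 175000·e^(0.139t)
550000/175000 = e^((0.139 − 0.0678)t) → ln(3.14286) = 0.0712·t
t = 1.14513 / 0.0712

t ≈ 16.1 months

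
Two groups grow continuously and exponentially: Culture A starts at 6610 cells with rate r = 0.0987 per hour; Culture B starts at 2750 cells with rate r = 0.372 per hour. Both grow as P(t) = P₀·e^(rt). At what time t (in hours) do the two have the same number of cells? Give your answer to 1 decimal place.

6610·e^(0.0987t) = 2750·e^(0.372t)
6610/2750 = e^((0.372 − 0.0987)t) → ln(2.40364) = 0.2733·t
t = 0.87698 / 0.2733

t ≈ 3.2 hours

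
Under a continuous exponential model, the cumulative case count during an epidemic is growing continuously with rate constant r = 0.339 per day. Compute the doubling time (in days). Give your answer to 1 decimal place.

doubling time ≈ 2.0 days

doubling time = ln(2) / |r| = 0.69315 / 0.339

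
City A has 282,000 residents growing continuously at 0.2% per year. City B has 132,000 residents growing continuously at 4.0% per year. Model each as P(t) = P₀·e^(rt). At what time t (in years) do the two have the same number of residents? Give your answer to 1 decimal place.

t ≈ 20.0 years

282000·e^(0.002t) = 132000·e^(0.04t)
282000/132000 = e^((0.04 − 0.002)t) → ln(2.13636) = 0.038·t
t = 0.75911 / 0.038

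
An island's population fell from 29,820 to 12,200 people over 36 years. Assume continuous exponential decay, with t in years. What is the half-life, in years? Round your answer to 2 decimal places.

r = ln(12200/29820) / 36 = ln(0.40912) / 36 ≈ -0.024826 per year
half-life = ln 2 / |r| = 0.69315 / 0.024826

half-life ≈ 27.92 years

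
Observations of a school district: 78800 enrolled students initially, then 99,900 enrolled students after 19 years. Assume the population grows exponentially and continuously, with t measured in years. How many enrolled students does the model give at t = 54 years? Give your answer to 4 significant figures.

r = ln(99900/78800) / 19 ≈ 0.012487 per year
P(54) = 78800 · e^(0.012487·54) = 78800 · 1.96268 ≈ 154658.81

≈ 154,700 enrolled students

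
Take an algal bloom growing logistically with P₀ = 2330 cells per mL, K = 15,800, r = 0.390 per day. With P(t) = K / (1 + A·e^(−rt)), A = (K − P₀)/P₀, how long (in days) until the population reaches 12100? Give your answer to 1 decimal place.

A = (15800 − 2330)/2330 = 5.78112
12100 = 15800/(1 + 5.78112·e^(−0.39t)) → 1 + 5.78112·e^(−0.39t) = 1.30579
e^(−0.39t) = 0.052894 → t = ln(18.90581)/0.39 = 2.93947/0.39

t ≈ 7.5 days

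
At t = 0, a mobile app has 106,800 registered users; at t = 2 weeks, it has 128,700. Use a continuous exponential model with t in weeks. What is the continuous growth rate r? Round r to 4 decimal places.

128700 = 106800 · e^(r·2)
e^(2r) = 128700/106800 = 1.20506
r = ln(1.20506) / 2 = 0.18653 / 2

r ≈ 0.0933 per week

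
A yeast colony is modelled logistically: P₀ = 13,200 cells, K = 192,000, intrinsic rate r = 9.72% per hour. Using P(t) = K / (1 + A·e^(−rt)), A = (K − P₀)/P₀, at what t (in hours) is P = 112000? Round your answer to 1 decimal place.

t ≈ 30.3 hours

A = (192000 − 13200)/13200 = 13.54545
112000 = 192000/(1 + 13.54545·e^(−0.0972t)) → 1 + 13.54545·e^(−0.0972t) = 1.71429
e^(−0.0972t) = 0.052733 → t = ln(18.96364)/0.0972 = 2.94252/0.0972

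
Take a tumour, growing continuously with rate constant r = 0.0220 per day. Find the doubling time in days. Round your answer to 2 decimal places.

doubling time ≈ 31.51 days

doubling time = ln(2) / |r| = 0.69315 / 0.022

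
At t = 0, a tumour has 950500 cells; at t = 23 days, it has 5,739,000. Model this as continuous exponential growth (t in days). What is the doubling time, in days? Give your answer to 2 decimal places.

doubling time ≈ 8.87 days

r = ln(5739000/950500) / 23 = ln(6.03787) / 23 ≈ 0.078176 per day
doubling time = ln 2 / |r| = 0.69315 / 0.078176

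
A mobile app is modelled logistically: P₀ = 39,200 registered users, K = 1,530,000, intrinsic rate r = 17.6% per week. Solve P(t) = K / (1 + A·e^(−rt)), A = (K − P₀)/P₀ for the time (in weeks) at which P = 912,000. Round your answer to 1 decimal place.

t ≈ 22.9 weeks

A = (1530000 − 39200)/39200 = 38.03061
912000 = 1530000/(1 + 38.03061·e^(−0.176t)) → 1 + 38.03061·e^(−0.176t) = 1.67763
e^(−0.176t) = 0.017818 → t = ln(56.12285)/0.176 = 4.02754/0.176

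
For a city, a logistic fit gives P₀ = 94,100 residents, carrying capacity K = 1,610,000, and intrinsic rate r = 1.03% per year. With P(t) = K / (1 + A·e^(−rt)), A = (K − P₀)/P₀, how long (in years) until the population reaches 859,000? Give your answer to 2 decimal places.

t ≈ 282.89 years

A = (1610000 − 94100)/94100 = 16.10946
859000 = 1610000/(1 + 16.10946·e^(−0.0103t)) → 1 + 16.10946·e^(−0.0103t) = 1.87427
e^(−0.0103t) = 0.054271 → t = ln(18.42613)/0.0103 = 2.91377/0.0103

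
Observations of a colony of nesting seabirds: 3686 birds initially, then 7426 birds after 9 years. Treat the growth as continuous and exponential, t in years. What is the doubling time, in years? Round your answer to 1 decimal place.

r = ln(7426/3686) / 9 = ln(2.01465) / 9 ≈ 0.077827 per year
doubling time = ln 2 / |r| = 0.69315 / 0.077827

doubling time ≈ 8.9 years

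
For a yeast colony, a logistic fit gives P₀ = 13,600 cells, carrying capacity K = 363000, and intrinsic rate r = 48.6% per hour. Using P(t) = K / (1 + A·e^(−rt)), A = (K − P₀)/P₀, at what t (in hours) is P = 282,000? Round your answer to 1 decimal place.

A = (363000 − 13600)/13600 = 25.69118
282000 = 363000/(1 + 25.69118·e^(−0.486t)) → 1 + 25.69118·e^(−0.486t) = 1.28723
e^(−0.486t) = 0.01118 → t = ln(89.44336)/0.486 = 4.49361/0.486

t ≈ 9.2 hours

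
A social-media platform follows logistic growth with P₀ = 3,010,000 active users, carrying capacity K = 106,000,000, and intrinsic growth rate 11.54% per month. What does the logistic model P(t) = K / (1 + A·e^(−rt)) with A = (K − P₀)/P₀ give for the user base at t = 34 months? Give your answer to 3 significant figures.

≈ 63,200,000 active users

A = (106000000 − 3010000)/3010000 = 34.21595
P(34) = 106000000 / (1 + 34.21595·e^(−0.1154·34)) = 106000000 / (1 + 34.21595·0.01977)
= 106000000 / 1.67644 ≈ 63229138.5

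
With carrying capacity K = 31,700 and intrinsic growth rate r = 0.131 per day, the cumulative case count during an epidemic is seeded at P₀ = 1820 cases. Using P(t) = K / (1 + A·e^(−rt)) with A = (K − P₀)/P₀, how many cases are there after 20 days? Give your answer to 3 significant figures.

≈ 14,400 cases

A = (31700 − 1820)/1820 = 16.41758
P(20) = 31700 / (1 + 16.41758·e^(−0.131·20)) = 31700 / (1 + 16.41758·0.072803)
= 31700 / 2.19525 ≈ 14440.29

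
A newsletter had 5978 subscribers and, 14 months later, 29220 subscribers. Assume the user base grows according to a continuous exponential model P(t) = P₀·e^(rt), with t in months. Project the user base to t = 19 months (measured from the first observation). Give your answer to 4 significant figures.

≈ 51,500 subscribers

r = ln(29220/5978) / 14 ≈ 0.113341 per month
P(19) = 5978 · e^(0.113341·19) = 5978 · 8.6147 ≈ 51498.67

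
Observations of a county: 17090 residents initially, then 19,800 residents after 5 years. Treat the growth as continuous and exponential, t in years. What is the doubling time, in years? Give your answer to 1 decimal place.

doubling time ≈ 23.5 years

r = ln(19800/17090) / 5 = ln(1.15857) / 5 ≈ 0.029438 per year
doubling time = ln 2 / |r| = 0.69315 / 0.029438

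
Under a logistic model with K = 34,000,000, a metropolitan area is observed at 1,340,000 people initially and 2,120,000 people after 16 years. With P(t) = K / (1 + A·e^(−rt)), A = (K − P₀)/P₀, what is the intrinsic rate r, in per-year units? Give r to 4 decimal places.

r ≈ 0.0302 per year

A = (34000000 − 1340000)/1340000 = 24.37313
2120000 = 34000000/(1 + 24.37313·e^(−r·16)) → e^(−16r) = (16.03774 − 1)/24.37313 = 0.61698
r = −ln(0.61698)/16 = 0.48292/16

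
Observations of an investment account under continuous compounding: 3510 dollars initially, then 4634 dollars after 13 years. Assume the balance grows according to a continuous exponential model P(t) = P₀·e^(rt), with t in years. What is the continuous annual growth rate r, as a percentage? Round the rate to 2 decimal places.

4634 = 3510 · e^(r·13)
e^(13r) = 4634/3510 = 1.32023
r = ln(1.32023) / 13 = 0.2778 / 13

r ≈ 2.14% per year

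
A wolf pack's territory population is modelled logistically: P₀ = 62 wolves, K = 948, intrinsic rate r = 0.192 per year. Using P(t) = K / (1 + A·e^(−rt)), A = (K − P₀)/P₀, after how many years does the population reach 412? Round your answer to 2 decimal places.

A = (948 − 62)/62 = 14.29032
412 = 948/(1 + 14.29032·e^(−0.192t)) → 1 + 14.29032·e^(−0.192t) = 2.30097
e^(−0.192t) = 0.091039 → t = ln(10.98435)/0.192 = 2.39647/0.192

t ≈ 12.48 years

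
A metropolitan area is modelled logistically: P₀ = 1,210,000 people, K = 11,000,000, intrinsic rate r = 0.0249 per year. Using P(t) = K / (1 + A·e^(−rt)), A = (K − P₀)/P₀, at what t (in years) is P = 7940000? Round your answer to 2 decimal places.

A = (11000000 − 1210000)/1210000 = 8.09091
7940000 = 11000000/(1 + 8.09091·e^(−0.0249t)) → 1 + 8.09091·e^(−0.0249t) = 1.38539
e^(−0.0249t) = 0.047633 → t = ln(20.99406)/0.0249 = 3.04424/0.0249

t ≈ 122.26 years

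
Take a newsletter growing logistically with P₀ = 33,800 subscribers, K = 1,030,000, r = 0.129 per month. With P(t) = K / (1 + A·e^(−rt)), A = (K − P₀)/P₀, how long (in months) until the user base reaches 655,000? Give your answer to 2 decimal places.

A = (1030000 − 33800)/33800 = 29.47337
655000 = 1030000/(1 + 29.47337·e^(−0.129t)) → 1 + 29.47337·e^(−0.129t) = 1.57252
e^(−0.129t) = 0.019425 → t = ln(51.48016)/0.129 = 3.9412/0.129

t ≈ 30.55 months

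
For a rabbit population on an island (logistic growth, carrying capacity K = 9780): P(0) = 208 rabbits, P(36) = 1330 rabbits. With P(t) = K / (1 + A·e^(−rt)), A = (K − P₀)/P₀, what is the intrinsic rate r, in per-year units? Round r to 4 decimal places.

A = (9780 − 208)/208 = 46.01923
1330 = 9780/(1 + 46.01923·e^(−r·36)) → e^(−36r) = (7.35338 − 1)/46.01923 = 0.138059
r = −ln(0.138059)/36 = 1.98007/36

r ≈ 0.0550 per year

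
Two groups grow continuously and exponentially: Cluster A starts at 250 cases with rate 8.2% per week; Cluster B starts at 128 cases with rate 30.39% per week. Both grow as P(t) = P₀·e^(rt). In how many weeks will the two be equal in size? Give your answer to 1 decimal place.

t ≈ 3.0 weeks

250·e^(0.082t) = 128·e^(0.3039t)
250/128 = e^((0.3039 − 0.082)t) → ln(1.95312) = 0.2219·t
t = 0.66943 / 0.2219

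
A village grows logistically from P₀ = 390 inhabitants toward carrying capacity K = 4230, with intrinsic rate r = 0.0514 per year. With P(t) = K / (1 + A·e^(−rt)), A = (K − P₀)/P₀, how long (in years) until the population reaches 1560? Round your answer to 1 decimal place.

t ≈ 34.0 years

A = (4230 − 390)/390 = 9.84615
1560 = 4230/(1 + 9.84615·e^(−0.0514t)) → 1 + 9.84615·e^(−0.0514t) = 2.71154
e^(−0.0514t) = 0.173828 → t = ln(5.75281)/0.0514 = 1.74969/0.0514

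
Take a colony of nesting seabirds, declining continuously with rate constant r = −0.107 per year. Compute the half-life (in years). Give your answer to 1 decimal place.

half-life ≈ 6.5 years

half-life = ln(2) / |r| = 0.69315 / 0.107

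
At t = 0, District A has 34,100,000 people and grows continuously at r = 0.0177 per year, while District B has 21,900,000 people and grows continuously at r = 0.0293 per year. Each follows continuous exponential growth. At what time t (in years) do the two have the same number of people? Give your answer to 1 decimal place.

t ≈ 38.2 years

34100000·e^(0.0177t) = 21900000·e^(0.0293t)
34100000/21900000 = e^((0.0293 − 0.0177)t) → ln(1.55708) = 0.0116·t
t = 0.44281 / 0.0116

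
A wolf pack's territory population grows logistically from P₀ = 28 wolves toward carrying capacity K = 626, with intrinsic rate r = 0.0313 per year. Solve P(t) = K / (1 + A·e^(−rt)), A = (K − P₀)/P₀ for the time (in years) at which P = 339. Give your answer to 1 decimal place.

t ≈ 103.1 years

A = (626 − 28)/28 = 21.35714
339 = 626/(1 + 21.35714·e^(−0.0313t)) → 1 + 21.35714·e^(−0.0313t) = 1.84661
e^(−0.0313t) = 0.03964 → t = ln(25.22673)/0.0313 = 3.2279/0.0313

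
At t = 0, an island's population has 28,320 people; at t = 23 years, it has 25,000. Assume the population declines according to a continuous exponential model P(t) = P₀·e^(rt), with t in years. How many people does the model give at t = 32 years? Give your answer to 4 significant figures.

≈ 23,810 people

r = ln(25000/28320) / 23 ≈ -0.005421 per year
P(32) = 28320 · e^(-0.005421·32) = 28320 · 0.84073 ≈ 23809.46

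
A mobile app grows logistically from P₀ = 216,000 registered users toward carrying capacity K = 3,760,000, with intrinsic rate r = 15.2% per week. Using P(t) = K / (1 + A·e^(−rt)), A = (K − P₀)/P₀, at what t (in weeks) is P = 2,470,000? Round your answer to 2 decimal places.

A = (3760000 − 216000)/216000 = 16.40741
2470000 = 3760000/(1 + 16.40741·e^(−0.152t)) → 1 + 16.40741·e^(−0.152t) = 1.52227
e^(−0.152t) = 0.031831 → t = ln(31.41573)/0.152 = 3.44731/0.152

t ≈ 22.68 weeks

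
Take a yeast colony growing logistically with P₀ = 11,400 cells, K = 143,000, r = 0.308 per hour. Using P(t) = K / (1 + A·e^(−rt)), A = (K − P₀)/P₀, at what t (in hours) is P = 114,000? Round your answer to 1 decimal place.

A = (143000 − 11400)/11400 = 11.54386
114000 = 143000/(1 + 11.54386·e^(−0.308t)) → 1 + 11.54386·e^(−0.308t) = 1.25439
e^(−0.308t) = 0.022036 → t = ln(45.37931)/0.308 = 3.81506/0.308

t ≈ 12.4 hours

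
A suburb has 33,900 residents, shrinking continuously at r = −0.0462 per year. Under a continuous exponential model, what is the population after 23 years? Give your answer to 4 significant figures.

≈ 11,710 residents

P(23) = 33900 · e^(-0.0462·23) = 33900 · e^(-1.0626)
= 33900 · 0.34556 ≈ 11714.36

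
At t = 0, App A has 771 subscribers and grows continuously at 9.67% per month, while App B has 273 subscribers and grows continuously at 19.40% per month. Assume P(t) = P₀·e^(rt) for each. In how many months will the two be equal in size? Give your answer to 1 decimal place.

t ≈ 10.7 months

771·e^(0.0967t) = 273·e^(0.194t)
771/273 = e^((0.194 − 0.0967)t) → ln(2.82418) = 0.0973·t
t = 1.03822 / 0.0973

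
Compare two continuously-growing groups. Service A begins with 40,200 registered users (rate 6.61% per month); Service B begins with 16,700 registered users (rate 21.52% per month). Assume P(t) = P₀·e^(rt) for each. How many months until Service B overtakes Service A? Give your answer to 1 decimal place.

t ≈ 5.9 months

40200·e^(0.0661t) = 16700·e^(0.2152t)
40200/16700 = e^((0.2152 − 0.0661)t) → ln(2.40719) = 0.1491·t
t = 0.87846 / 0.1491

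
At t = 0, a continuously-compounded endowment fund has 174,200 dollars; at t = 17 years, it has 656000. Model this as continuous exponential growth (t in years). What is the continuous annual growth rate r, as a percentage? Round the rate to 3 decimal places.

656000 = 174200 · e^(r·17)
e^(17r) = 656000/174200 = 3.76579
r = ln(3.76579) / 17 = 1.32596 / 17

r ≈ 7.800% per year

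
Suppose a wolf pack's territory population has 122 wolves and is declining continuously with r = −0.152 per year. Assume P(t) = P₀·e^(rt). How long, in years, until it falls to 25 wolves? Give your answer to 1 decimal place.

t ≈ 10.4 years

25 = 122 · e^(-0.152·t)
t = ln(25/122) / -0.152 = ln(0.20492) / -0.152 = -1.58515 / -0.152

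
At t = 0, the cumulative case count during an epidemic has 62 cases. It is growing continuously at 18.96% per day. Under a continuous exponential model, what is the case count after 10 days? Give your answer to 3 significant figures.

P(10) = 62 · e^(0.1896·10) = 62 · e^(1.896)
= 62 · 6.6592 ≈ 412.87

≈ 413 cases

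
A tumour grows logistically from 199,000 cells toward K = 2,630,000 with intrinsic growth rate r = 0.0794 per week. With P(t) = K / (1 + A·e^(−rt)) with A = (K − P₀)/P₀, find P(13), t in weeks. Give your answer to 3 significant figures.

A = (2630000 − 199000)/199000 = 12.21608
P(13) = 2630000 / (1 + 12.21608·e^(−0.0794·13)) = 2630000 / (1 + 12.21608·0.356222)
= 2630000 / 5.35164 ≈ 491437.99

≈ 491,000 cells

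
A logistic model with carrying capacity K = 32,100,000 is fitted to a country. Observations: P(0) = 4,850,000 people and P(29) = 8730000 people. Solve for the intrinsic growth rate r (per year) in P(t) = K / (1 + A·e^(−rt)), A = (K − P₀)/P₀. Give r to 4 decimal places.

A = (32100000 − 4850000)/4850000 = 5.61856
8730000 = 32100000/(1 + 5.61856·e^(−r·29)) → e^(−29r) = (3.67698 − 1)/5.61856 = 0.476453
r = −ln(0.476453)/29 = 0.74139/29

r ≈ 0.0256 per year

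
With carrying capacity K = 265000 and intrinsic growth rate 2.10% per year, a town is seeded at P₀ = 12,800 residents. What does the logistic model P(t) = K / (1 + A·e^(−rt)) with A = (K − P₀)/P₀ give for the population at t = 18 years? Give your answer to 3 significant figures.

≈ 18,300 residents

A = (265000 − 12800)/12800 = 19.70312
P(18) = 265000 / (1 + 19.70312·e^(−0.021·18)) = 265000 / (1 + 19.70312·0.685231)
= 265000 / 14.50118 ≈ 18274.37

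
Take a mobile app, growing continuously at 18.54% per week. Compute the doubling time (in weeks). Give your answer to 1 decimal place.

doubling time = ln(2) / |r| = 0.69315 / 0.1854

doubling time ≈ 3.7 weeks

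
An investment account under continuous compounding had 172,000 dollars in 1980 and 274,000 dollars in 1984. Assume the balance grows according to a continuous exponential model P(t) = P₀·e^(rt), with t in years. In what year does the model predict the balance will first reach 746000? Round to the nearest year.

r = ln(274000/172000) / 4 = 0.46563/4 ≈ 0.116408 per year
t = ln(746000/172000) / r = 1.46723/0.116408 ≈ 12.6 years after 1980

year 1993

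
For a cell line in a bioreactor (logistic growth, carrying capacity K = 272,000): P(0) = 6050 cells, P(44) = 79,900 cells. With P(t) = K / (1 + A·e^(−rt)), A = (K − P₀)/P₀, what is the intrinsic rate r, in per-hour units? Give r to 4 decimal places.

A = (272000 − 6050)/6050 = 43.95868
79900 = 272000/(1 + 43.95868·e^(−r·44)) → e^(−44r) = (3.40426 − 1)/43.95868 = 0.054694
r = −ln(0.054694)/44 = 2.90601/44

r ≈ 0.0660 per hour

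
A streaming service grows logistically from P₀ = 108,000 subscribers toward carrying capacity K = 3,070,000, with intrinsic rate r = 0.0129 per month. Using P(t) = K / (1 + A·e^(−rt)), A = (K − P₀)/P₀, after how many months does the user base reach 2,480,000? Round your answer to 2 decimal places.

t ≈ 368.01 months

A = (3070000 − 108000)/108000 = 27.42593
2480000 = 3070000/(1 + 27.42593·e^(−0.0129t)) → 1 + 27.42593·e^(−0.0129t) = 1.2379
e^(−0.0129t) = 0.008674 → t = ln(115.28186)/0.0129 = 4.74738/0.0129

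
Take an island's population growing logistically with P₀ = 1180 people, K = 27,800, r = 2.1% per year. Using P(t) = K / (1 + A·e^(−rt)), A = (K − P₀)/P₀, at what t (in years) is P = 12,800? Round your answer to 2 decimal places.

t ≈ 140.84 years

A = (27800 − 1180)/1180 = 22.55932
12800 = 27800/(1 + 22.55932·e^(−0.021t)) → 1 + 22.55932·e^(−0.021t) = 2.17188
e^(−0.021t) = 0.051946 → t = ln(19.25062)/0.021 = 2.95754/0.021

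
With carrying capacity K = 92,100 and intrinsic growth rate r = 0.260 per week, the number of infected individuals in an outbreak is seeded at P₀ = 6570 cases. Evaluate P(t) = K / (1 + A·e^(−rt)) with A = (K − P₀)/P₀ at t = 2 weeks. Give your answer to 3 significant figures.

≈ 10,500 cases

A = (92100 − 6570)/6570 = 13.01826
P(2) = 92100 / (1 + 13.01826·e^(−0.26·2)) = 92100 / (1 + 13.01826·0.594521)
= 92100 / 8.73963 ≈ 10538.21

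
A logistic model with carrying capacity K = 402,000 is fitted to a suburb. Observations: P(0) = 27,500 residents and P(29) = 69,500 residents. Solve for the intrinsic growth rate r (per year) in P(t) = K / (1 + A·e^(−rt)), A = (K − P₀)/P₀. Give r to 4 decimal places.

r ≈ 0.0361 per year

A = (402000 − 27500)/27500 = 13.61818
69500 = 402000/(1 + 13.61818·e^(−r·29)) → e^(−29r) = (5.78417 − 1)/13.61818 = 0.351308
r = −ln(0.351308)/29 = 1.04609/29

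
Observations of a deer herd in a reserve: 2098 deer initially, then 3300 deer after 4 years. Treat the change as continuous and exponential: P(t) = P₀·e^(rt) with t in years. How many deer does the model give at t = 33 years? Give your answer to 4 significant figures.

r = ln(3300/2098) / 4 ≈ 0.113234 per year
P(33) = 2098 · e^(0.113234·33) = 2098 · 41.9609 ≈ 88033.96

≈ 88,030 deer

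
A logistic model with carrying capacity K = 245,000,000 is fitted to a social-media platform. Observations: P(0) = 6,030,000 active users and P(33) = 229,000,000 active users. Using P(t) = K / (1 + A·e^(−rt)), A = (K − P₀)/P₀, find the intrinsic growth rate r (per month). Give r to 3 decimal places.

r ≈ 0.192 per month

A = (245000000 − 6030000)/6030000 = 39.63018
229000000 = 245000000/(1 + 39.63018·e^(−r·33)) → e^(−33r) = (1.06987 − 1)/39.63018 = 0.001763
r = −ln(0.001763)/33 = 6.34072/33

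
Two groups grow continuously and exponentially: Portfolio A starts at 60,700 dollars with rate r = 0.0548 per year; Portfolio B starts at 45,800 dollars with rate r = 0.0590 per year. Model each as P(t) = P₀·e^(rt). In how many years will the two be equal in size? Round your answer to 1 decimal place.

60700·e^(0.0548t) = 45800·e^(0.059t)
60700/45800 = e^((0.059 − 0.0548)t) → ln(1.32533) = 0.0042·t
t = 0.28166 / 0.0042

t ≈ 67.1 years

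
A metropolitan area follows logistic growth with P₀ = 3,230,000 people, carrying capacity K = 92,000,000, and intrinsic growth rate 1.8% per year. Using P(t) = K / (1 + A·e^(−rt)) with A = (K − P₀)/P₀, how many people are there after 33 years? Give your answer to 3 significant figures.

A = (92000000 − 3230000)/3230000 = 27.48297
P(33) = 92000000 / (1 + 27.48297·e^(−0.018·33)) = 92000000 / (1 + 27.48297·0.552114)
= 92000000 / 16.17374 ≈ 5688231.22

≈ 5,690,000 people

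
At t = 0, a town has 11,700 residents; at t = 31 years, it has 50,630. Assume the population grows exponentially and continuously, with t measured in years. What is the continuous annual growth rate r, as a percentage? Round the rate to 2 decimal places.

50630 = 11700 · e^(r·31)
e^(31r) = 50630/11700 = 4.32735
r = ln(4.32735) / 31 = 1.46496 / 31

r ≈ 4.73% per year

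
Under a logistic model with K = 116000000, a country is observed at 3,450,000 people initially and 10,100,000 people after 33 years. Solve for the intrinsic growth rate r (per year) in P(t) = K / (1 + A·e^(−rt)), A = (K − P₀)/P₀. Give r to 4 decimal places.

A = (116000000 − 3450000)/3450000 = 32.62319
10100000 = 116000000/(1 + 32.62319·e^(−r·33)) → e^(−33r) = (11.48515 − 1)/32.62319 = 0.321402
r = −ln(0.321402)/33 = 1.13506/33

r ≈ 0.0344 per year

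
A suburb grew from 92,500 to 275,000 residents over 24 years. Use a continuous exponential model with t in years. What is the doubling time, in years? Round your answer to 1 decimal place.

doubling time ≈ 15.3 years

r = ln(275000/92500) / 24 = ln(2.97297) / 24 ≈ 0.045398 per year
doubling time = ln 2 / |r| = 0.69315 / 0.045398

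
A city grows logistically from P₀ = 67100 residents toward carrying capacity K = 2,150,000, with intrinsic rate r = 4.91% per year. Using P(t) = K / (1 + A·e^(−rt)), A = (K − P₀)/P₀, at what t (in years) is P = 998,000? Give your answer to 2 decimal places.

t ≈ 67.04 years

A = (2150000 − 67100)/67100 = 31.04173
998000 = 2150000/(1 + 31.04173·e^(−0.0491t)) → 1 + 31.04173·e^(−0.0491t) = 2.15431
e^(−0.0491t) = 0.037186 → t = ln(26.89205)/0.0491 = 3.29183/0.0491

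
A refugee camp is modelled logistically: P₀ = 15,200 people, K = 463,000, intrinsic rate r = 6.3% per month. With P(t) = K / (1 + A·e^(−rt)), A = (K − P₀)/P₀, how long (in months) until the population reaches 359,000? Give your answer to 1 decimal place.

t ≈ 73.4 months

A = (463000 − 15200)/15200 = 29.46053
359000 = 463000/(1 + 29.46053·e^(−0.063t)) → 1 + 29.46053·e^(−0.063t) = 1.28969
e^(−0.063t) = 0.009833 → t = ln(101.69547)/0.063 = 4.62198/0.063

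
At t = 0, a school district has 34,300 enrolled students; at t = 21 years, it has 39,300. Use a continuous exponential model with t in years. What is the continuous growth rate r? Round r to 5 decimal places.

39300 = 34300 · e^(r·21)
e^(21r) = 39300/34300 = 1.14577
r = ln(1.14577) / 21 = 0.13608 / 21

r ≈ 0.00648 per year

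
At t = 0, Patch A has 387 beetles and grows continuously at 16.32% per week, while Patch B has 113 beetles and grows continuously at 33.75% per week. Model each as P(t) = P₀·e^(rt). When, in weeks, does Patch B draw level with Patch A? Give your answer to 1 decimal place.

387·e^(0.1632t) = 113·e^(0.3375t)
387/113 = e^((0.3375 − 0.1632)t) → ln(3.42478) = 0.1743·t
t = 1.23104 / 0.1743

t ≈ 7.1 weeks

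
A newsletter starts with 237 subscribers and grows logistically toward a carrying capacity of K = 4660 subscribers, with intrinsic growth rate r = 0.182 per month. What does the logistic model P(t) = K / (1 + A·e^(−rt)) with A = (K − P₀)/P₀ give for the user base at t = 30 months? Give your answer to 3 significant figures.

≈ 4,320 subscribers

A = (4660 − 237)/237 = 18.66245
P(30) = 4660 / (1 + 18.66245·e^(−0.182·30)) = 4660 / (1 + 18.66245·0.004254)
= 4660 / 1.07938 ≈ 4317.29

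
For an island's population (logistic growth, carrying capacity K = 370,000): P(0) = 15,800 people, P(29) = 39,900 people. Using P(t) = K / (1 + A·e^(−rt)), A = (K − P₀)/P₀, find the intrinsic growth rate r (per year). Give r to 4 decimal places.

A = (370000 − 15800)/15800 = 22.41772
39900 = 370000/(1 + 22.41772·e^(−r·29)) → e^(−29r) = (9.27318 − 1)/22.41772 = 0.369047
r = −ln(0.369047)/29 = 0.99683/29

r ≈ 0.0344 per year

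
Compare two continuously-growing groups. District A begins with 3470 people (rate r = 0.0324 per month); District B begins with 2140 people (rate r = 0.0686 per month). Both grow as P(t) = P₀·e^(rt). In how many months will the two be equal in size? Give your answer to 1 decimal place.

3470·e^(0.0324t) = 2140·e^(0.0686t)
3470/2140 = e^((0.0686 − 0.0324)t) → ln(1.6215) = 0.0362·t
t = 0.48335 / 0.0362

t ≈ 13.4 months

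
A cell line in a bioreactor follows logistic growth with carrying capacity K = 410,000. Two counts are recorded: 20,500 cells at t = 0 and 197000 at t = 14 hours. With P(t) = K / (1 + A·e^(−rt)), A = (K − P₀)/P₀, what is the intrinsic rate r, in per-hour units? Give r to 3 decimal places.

A = (410000 − 20500)/20500 = 19
197000 = 410000/(1 + 19·e^(−r·14)) → e^(−14r) = (2.08122 − 1)/19 = 0.056906
r = −ln(0.056906)/14 = 2.86635/14

r ≈ 0.205 per hour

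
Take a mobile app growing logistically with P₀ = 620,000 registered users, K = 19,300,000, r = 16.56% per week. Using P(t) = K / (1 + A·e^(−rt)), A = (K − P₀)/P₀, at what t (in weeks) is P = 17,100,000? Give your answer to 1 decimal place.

t ≈ 32.9 weeks

A = (19300000 − 620000)/620000 = 30.12903
17100000 = 19300000/(1 + 30.12903·e^(−0.1656t)) → 1 + 30.12903·e^(−0.1656t) = 1.12865
e^(−0.1656t) = 0.00427 → t = ln(234.18475)/0.1656 = 5.45611/0.1656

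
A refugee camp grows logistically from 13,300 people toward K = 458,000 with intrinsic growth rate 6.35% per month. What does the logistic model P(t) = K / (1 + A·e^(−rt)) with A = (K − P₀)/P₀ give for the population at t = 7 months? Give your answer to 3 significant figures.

A = (458000 − 13300)/13300 = 33.43609
P(7) = 458000 / (1 + 33.43609·e^(−0.0635·7)) = 458000 / (1 + 33.43609·0.641145)
= 458000 / 22.43737 ≈ 20412.37

≈ 20,400 people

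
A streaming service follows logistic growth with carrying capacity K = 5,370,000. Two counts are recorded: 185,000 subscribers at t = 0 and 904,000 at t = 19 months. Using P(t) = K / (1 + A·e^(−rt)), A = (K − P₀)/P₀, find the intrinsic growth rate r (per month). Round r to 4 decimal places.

r ≈ 0.0914 per month

A = (5370000 − 185000)/185000 = 28.02703
904000 = 5370000/(1 + 28.02703·e^(−r·19)) → e^(−19r) = (5.94027 − 1)/28.02703 = 0.176268
r = −ln(0.176268)/19 = 1.73575/19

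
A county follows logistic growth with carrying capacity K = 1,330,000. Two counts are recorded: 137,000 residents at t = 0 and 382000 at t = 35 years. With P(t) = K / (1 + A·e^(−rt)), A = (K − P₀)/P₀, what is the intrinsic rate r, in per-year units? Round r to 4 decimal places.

A = (1330000 − 137000)/137000 = 8.70803
382000 = 1330000/(1 + 8.70803·e^(−r·35)) → e^(−35r) = (3.48168 − 1)/8.70803 = 0.284987
r = −ln(0.284987)/35 = 1.25531/35

r ≈ 0.0359 per year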